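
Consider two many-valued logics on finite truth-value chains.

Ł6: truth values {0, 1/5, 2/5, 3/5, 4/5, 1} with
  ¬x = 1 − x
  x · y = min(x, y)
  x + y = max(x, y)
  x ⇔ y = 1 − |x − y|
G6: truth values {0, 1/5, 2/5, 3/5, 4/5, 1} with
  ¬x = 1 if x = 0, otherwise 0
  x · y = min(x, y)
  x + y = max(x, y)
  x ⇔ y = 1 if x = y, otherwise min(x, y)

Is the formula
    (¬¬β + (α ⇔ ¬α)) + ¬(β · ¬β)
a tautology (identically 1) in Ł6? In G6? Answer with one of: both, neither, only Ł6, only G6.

In Ł6: at α = 0, β = 1/5 the value is 4/5 — not a tautology.
In G6: every assignment gives 1 — tautology.

only G6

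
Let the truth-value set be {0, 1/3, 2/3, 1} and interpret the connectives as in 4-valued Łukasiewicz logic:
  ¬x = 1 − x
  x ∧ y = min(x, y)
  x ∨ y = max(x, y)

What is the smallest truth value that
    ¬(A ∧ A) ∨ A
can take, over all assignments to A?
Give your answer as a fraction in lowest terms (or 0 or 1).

2/3

Take A = 1/3:
A ∧ A = 1/3 ∧ 1/3 = 1/3
¬(A ∧ A) = ¬1/3 = 2/3
¬(A ∧ A) ∨ A = 2/3 ∨ 1/3 = 2/3
No assignment yields a value below 2/3, so this is the minimum.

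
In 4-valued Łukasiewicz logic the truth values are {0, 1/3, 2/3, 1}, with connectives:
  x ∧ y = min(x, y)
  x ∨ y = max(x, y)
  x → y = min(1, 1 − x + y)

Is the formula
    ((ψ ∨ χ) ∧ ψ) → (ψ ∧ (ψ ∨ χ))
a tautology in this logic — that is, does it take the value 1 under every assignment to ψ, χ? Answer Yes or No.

ψ = 0, χ = 0 ↦ 1
ψ = 0, χ = 1/3 ↦ 1
ψ = 0, χ = 2/3 ↦ 1
ψ = 0, χ = 1 ↦ 1
ψ = 1/3, χ = 0 ↦ 1
ψ = 1/3, χ = 1/3 ↦ 1
ψ = 1/3, χ = 2/3 ↦ 1
ψ = 1/3, χ = 1 ↦ 1
ψ = 2/3, χ = 0 ↦ 1
ψ = 2/3, χ = 1/3 ↦ 1
ψ = 2/3, χ = 2/3 ↦ 1
ψ = 2/3, χ = 1 ↦ 1
ψ = 1, χ = 0 ↦ 1
ψ = 1, χ = 1/3 ↦ 1
ψ = 1, χ = 2/3 ↦ 1
ψ = 1, χ = 1 ↦ 1
Every assignment gives a value ≥ 1.

Yes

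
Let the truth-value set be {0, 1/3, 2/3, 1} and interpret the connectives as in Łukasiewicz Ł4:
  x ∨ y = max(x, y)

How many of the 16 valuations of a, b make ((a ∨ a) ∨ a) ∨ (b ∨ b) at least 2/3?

12

a = 0, b = 0 ↦ 0  <
a = 0, b = 1/3 ↦ 1/3  <
a = 0, b = 2/3 ↦ 2/3  ≥
a = 0, b = 1 ↦ 1  ≥
a = 1/3, b = 0 ↦ 1/3  <
a = 1/3, b = 1/3 ↦ 1/3  <
a = 1/3, b = 2/3 ↦ 2/3  ≥
a = 1/3, b = 1 ↦ 1  ≥
a = 2/3, b = 0 ↦ 2/3  ≥
a = 2/3, b = 1/3 ↦ 2/3  ≥
a = 2/3, b = 2/3 ↦ 2/3  ≥
a = 2/3, b = 1 ↦ 1  ≥
a = 1, b = 0 ↦ 1  ≥
a = 1, b = 1/3 ↦ 1  ≥
a = 1, b = 2/3 ↦ 1  ≥
a = 1, b = 1 ↦ 1  ≥
So 12 of the 16 assignments meet the threshold.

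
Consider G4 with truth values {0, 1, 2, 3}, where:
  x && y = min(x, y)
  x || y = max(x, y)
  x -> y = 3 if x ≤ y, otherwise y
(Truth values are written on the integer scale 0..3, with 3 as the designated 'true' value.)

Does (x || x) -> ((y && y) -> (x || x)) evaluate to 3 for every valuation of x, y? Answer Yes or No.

x = 0, y = 0 ↦ 3
x = 0, y = 1 ↦ 3
x = 0, y = 2 ↦ 3
x = 0, y = 3 ↦ 3
x = 1, y = 0 ↦ 3
x = 1, y = 1 ↦ 3
x = 1, y = 2 ↦ 3
x = 1, y = 3 ↦ 3
x = 2, y = 0 ↦ 3
x = 2, y = 1 ↦ 3
x = 2, y = 2 ↦ 3
x = 2, y = 3 ↦ 3
x = 3, y = 0 ↦ 3
x = 3, y = 1 ↦ 3
x = 3, y = 2 ↦ 3
x = 3, y = 3 ↦ 3
Every assignment gives a value ≥ 3.

Yes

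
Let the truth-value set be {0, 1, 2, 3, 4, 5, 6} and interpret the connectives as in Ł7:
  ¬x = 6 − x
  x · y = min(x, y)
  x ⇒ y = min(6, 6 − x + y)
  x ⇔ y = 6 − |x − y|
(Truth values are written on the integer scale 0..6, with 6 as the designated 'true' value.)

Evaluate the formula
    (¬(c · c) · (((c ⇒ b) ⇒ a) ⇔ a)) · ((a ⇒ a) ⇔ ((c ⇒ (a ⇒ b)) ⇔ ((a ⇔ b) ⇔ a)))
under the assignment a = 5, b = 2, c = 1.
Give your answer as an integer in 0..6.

c · c = 1 · 1 = 1
¬(c · c) = ¬1 = 5
c ⇒ b = 1 ⇒ 2 = 6
(c ⇒ b) ⇒ a = 6 ⇒ 5 = 5
((c ⇒ b) ⇒ a) ⇔ a = 5 ⇔ 5 = 6
¬(c · c) · (((c ⇒ b) ⇒ a) ⇔ a) = 5 · 6 = 5
a ⇒ a = 5 ⇒ 5 = 6
a ⇒ b = 5 ⇒ 2 = 3
c ⇒ (a ⇒ b) = 1 ⇒ 3 = 6
a ⇔ b = 5 ⇔ 2 = 3
(a ⇔ b) ⇔ a = 3 ⇔ 5 = 4
(c ⇒ (a ⇒ b)) ⇔ ((a ⇔ b) ⇔ a) = 6 ⇔ 4 = 4
(a ⇒ a) ⇔ ((c ⇒ (a ⇒ b)) ⇔ ((a ⇔ b) ⇔ a)) = 6 ⇔ 4 = 4
(¬(c · c) · (((c ⇒ b) ⇒ a) ⇔ a)) · ((a ⇒ a) ⇔ ((c ⇒ (a ⇒ b)) ⇔ ((a ⇔ b) ⇔ a))) = 5 · 4 = 4

4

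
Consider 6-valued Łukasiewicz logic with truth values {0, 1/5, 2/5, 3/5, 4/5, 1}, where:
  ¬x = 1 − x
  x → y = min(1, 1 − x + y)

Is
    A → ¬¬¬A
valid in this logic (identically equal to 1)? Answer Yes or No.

Counterexample: take A = 3/5.
¬A = ¬3/5 = 2/5
¬¬A = ¬2/5 = 3/5
¬¬¬A = ¬3/5 = 2/5
A → ¬¬¬A = 3/5 → 2/5 = 4/5
This gives 4/5 ≠ 1.

No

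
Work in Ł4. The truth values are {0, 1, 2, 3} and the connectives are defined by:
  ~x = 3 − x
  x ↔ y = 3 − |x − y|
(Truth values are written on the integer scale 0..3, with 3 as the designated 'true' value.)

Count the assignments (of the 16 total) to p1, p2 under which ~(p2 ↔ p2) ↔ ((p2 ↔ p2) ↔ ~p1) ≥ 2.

p1 = 0, p2 = 0 ↦ 0  <
p1 = 0, p2 = 1 ↦ 0  <
p1 = 0, p2 = 2 ↦ 0  <
p1 = 0, p2 = 3 ↦ 0  <
p1 = 1, p2 = 0 ↦ 1  <
p1 = 1, p2 = 1 ↦ 1  <
p1 = 1, p2 = 2 ↦ 1  <
p1 = 1, p2 = 3 ↦ 1  <
p1 = 2, p2 = 0 ↦ 2  ≥
p1 = 2, p2 = 1 ↦ 2  ≥
p1 = 2, p2 = 2 ↦ 2  ≥
p1 = 2, p2 = 3 ↦ 2  ≥
p1 = 3, p2 = 0 ↦ 3  ≥
p1 = 3, p2 = 1 ↦ 3  ≥
p1 = 3, p2 = 2 ↦ 3  ≥
p1 = 3, p2 = 3 ↦ 3  ≥
So 8 of the 16 assignments meet the threshold.

8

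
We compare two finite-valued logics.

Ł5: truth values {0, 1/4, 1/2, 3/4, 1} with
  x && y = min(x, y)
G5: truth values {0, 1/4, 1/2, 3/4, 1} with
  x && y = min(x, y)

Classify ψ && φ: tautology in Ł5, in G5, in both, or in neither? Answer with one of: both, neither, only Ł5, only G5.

neither

In Ł5: at φ = 0, ψ = 0 the value is 0 — not a tautology.
In G5: at φ = 0, ψ = 0 the value is 0 — not a tautology.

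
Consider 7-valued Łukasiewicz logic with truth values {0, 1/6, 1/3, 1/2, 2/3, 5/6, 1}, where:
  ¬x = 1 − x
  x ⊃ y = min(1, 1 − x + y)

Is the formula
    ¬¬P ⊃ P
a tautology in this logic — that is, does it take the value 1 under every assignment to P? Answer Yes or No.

Yes

P = 0 ↦ 1
P = 1/6 ↦ 1
P = 1/3 ↦ 1
P = 1/2 ↦ 1
P = 2/3 ↦ 1
P = 5/6 ↦ 1
P = 1 ↦ 1
Every assignment gives a value ≥ 1.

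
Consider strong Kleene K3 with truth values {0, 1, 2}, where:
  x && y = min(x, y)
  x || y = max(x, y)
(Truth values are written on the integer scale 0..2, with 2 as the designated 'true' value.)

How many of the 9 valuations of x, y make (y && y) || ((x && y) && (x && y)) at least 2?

3

x = 0, y = 0 ↦ 0  <
x = 0, y = 1 ↦ 1  <
x = 0, y = 2 ↦ 2  ≥
x = 1, y = 0 ↦ 0  <
x = 1, y = 1 ↦ 1  <
x = 1, y = 2 ↦ 2  ≥
x = 2, y = 0 ↦ 0  <
x = 2, y = 1 ↦ 1  <
x = 2, y = 2 ↦ 2  ≥
So 3 of the 9 assignments meet the threshold.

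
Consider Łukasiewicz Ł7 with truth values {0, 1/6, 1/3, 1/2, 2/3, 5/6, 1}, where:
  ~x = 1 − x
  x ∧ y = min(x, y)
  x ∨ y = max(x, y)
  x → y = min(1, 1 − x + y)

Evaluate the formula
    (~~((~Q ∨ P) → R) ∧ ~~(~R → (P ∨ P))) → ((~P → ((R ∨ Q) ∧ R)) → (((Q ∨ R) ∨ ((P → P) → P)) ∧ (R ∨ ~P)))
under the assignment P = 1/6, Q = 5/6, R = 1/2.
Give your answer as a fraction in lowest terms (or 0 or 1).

1

~Q = ~5/6 = 1/6
~Q ∨ P = 1/6 ∨ 1/6 = 1/6
(~Q ∨ P) → R = 1/6 → 1/2 = 1
~((~Q ∨ P) → R) = ~1 = 0
~~((~Q ∨ P) → R) = ~0 = 1
~R = ~1/2 = 1/2
P ∨ P = 1/6 ∨ 1/6 = 1/6
~R → (P ∨ P) = 1/2 → 1/6 = 2/3
~(~R → (P ∨ P)) = ~2/3 = 1/3
~~(~R → (P ∨ P)) = ~1/3 = 2/3
~~((~Q ∨ P) → R) ∧ ~~(~R → (P ∨ P)) = 1 ∧ 2/3 = 2/3
~P = ~1/6 = 5/6
R ∨ Q = 1/2 ∨ 5/6 = 5/6
(R ∨ Q) ∧ R = 5/6 ∧ 1/2 = 1/2
~P → ((R ∨ Q) ∧ R) = 5/6 → 1/2 = 2/3
Q ∨ R = 5/6 ∨ 1/2 = 5/6
P → P = 1/6 → 1/6 = 1
(P → P) → P = 1 → 1/6 = 1/6
(Q ∨ R) ∨ ((P → P) → P) = 5/6 ∨ 1/6 = 5/6
~P = ~1/6 = 5/6
R ∨ ~P = 1/2 ∨ 5/6 = 5/6
((Q ∨ R) ∨ ((P → P) → P)) ∧ (R ∨ ~P) = 5/6 ∧ 5/6 = 5/6
(~P → ((R ∨ Q) ∧ R)) → (((Q ∨ R) ∨ ((P → P) → P)) ∧ (R ∨ ~P)) = 2/3 → 5/6 = 1
(~~((~Q ∨ P) → R) ∧ ~~(~R → (P ∨ P))) → ((~P → ((R ∨ Q) ∧ R)) → (((Q ∨ R) ∨ ((P → P) → P)) ∧ (R ∨ ~P))) = 2/3 → 1 = 1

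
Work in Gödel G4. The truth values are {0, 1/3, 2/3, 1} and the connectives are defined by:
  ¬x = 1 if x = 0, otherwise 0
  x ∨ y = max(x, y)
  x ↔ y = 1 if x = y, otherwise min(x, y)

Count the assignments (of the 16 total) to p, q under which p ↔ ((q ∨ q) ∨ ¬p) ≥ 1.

3

p = 0, q = 0 ↦ 0  <
p = 0, q = 1/3 ↦ 0  <
p = 0, q = 2/3 ↦ 0  <
p = 0, q = 1 ↦ 0  <
p = 1/3, q = 0 ↦ 0  <
p = 1/3, q = 1/3 ↦ 1  ≥
p = 1/3, q = 2/3 ↦ 1/3  <
p = 1/3, q = 1 ↦ 1/3  <
p = 2/3, q = 0 ↦ 0  <
p = 2/3, q = 1/3 ↦ 1/3  <
p = 2/3, q = 2/3 ↦ 1  ≥
p = 2/3, q = 1 ↦ 2/3  <
p = 1, q = 0 ↦ 0  <
p = 1, q = 1/3 ↦ 1/3  <
p = 1, q = 2/3 ↦ 2/3  <
p = 1, q = 1 ↦ 1  ≥
So 3 of the 16 assignments meet the threshold.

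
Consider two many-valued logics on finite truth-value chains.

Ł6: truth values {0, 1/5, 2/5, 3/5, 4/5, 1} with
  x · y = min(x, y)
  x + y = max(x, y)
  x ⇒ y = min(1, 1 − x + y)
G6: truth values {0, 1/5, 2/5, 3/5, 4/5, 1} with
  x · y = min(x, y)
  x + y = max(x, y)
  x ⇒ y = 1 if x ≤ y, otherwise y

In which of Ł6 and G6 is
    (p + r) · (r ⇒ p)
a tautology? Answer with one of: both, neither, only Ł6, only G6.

neither

In Ł6: at p = 0, r = 0 the value is 0 — not a tautology.
In G6: at p = 0, r = 0 the value is 0 — not a tautology.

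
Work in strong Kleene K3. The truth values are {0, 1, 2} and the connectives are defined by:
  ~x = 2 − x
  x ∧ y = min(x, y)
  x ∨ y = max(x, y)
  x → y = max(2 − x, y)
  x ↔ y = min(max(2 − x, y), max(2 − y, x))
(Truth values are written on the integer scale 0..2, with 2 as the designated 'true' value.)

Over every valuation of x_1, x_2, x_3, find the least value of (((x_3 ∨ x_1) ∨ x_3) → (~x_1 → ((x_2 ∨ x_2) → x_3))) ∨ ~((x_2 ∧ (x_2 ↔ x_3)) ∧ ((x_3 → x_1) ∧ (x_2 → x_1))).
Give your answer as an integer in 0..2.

Take x_1 = 0, x_2 = 1, x_3 = 1:
x_3 ∨ x_1 = 1 ∨ 0 = 1
(x_3 ∨ x_1) ∨ x_3 = 1 ∨ 1 = 1
~x_1 = ~0 = 2
x_2 ∨ x_2 = 1 ∨ 1 = 1
(x_2 ∨ x_2) → x_3 = 1 → 1 = 1
~x_1 → ((x_2 ∨ x_2) → x_3) = 2 → 1 = 1
((x_3 ∨ x_1) ∨ x_3) → (~x_1 → ((x_2 ∨ x_2) → x_3)) = 1 → 1 = 1
x_2 ↔ x_3 = 1 ↔ 1 = 1
x_2 ∧ (x_2 ↔ x_3) = 1 ∧ 1 = 1
x_3 → x_1 = 1 → 0 = 1
x_2 → x_1 = 1 → 0 = 1
(x_3 → x_1) ∧ (x_2 → x_1) = 1 ∧ 1 = 1
(x_2 ∧ (x_2 ↔ x_3)) ∧ ((x_3 → x_1) ∧ (x_2 → x_1)) = 1 ∧ 1 = 1
~((x_2 ∧ (x_2 ↔ x_3)) ∧ ((x_3 → x_1) ∧ (x_2 → x_1))) = ~1 = 1
(((x_3 ∨ x_1) ∨ x_3) → (~x_1 → ((x_2 ∨ x_2) → x_3))) ∨ ~((x_2 ∧ (x_2 ↔ x_3)) ∧ ((x_3 → x_1) ∧ (x_2 → x_1))) = 1 ∨ 1 = 1
No assignment yields a value below 1, so this is the minimum.

1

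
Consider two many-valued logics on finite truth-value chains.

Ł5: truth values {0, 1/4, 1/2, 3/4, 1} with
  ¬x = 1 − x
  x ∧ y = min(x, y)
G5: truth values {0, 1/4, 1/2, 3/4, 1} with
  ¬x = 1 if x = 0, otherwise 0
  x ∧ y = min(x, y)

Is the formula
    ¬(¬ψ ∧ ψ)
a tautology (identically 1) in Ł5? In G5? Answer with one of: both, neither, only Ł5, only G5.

only G5

In Ł5: at ψ = 1/4 the value is 3/4 — not a tautology.
In G5: every assignment gives 1 — tautology.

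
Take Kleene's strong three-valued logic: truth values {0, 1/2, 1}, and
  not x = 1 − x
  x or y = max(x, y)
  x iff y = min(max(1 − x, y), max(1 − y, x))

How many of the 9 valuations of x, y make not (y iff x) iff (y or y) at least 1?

x = 0, y = 0 ↦ 1  ≥
x = 0, y = 1/2 ↦ 1/2  <
x = 0, y = 1 ↦ 1  ≥
x = 1/2, y = 0 ↦ 1/2  <
x = 1/2, y = 1/2 ↦ 1/2  <
x = 1/2, y = 1 ↦ 1/2  <
x = 1, y = 0 ↦ 0  <
x = 1, y = 1/2 ↦ 1/2  <
x = 1, y = 1 ↦ 0  <
So 2 of the 9 assignments meet the threshold.

2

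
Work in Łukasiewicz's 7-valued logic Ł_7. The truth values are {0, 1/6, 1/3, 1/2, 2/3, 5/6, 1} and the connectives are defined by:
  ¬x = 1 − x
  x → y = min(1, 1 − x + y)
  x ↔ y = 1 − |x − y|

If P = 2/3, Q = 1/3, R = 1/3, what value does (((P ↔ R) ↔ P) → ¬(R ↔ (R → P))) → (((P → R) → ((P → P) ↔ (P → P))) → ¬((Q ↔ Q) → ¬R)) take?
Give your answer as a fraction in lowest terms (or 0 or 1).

P ↔ R = 2/3 ↔ 1/3 = 2/3
(P ↔ R) ↔ P = 2/3 ↔ 2/3 = 1
R → P = 1/3 → 2/3 = 1
R ↔ (R → P) = 1/3 ↔ 1 = 1/3
¬(R ↔ (R → P)) = ¬1/3 = 2/3
((P ↔ R) ↔ P) → ¬(R ↔ (R → P)) = 1 → 2/3 = 2/3
P → R = 2/3 → 1/3 = 2/3
P → P = 2/3 → 2/3 = 1
P → P = 2/3 → 2/3 = 1
(P → P) ↔ (P → P) = 1 ↔ 1 = 1
(P → R) → ((P → P) ↔ (P → P)) = 2/3 → 1 = 1
Q ↔ Q = 1/3 ↔ 1/3 = 1
¬R = ¬1/3 = 2/3
(Q ↔ Q) → ¬R = 1 → 2/3 = 2/3
¬((Q ↔ Q) → ¬R) = ¬2/3 = 1/3
((P → R) → ((P → P) ↔ (P → P))) → ¬((Q ↔ Q) → ¬R) = 1 → 1/3 = 1/3
(((P ↔ R) ↔ P) → ¬(R ↔ (R → P))) → (((P → R) → ((P → P) ↔ (P → P))) → ¬((Q ↔ Q) → ¬R)) = 2/3 → 1/3 = 2/3

2/3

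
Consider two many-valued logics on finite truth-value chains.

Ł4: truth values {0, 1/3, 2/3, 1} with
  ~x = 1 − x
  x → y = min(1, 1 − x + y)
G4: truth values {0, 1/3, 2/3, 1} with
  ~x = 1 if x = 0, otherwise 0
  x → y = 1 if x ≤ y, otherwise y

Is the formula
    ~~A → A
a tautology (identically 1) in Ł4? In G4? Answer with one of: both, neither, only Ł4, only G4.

only Ł4

In Ł4: every assignment gives 1 — tautology.
In G4: at A = 1/3 the value is 1/3 — not a tautology.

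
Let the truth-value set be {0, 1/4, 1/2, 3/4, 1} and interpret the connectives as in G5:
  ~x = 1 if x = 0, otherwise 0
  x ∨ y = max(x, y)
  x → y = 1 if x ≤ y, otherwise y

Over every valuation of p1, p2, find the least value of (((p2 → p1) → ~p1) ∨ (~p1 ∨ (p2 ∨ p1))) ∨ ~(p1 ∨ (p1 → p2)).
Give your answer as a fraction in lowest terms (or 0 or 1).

1/4

Take p1 = 1/4, p2 = 0:
p2 → p1 = 0 → 1/4 = 1
~p1 = ~1/4 = 0
(p2 → p1) → ~p1 = 1 → 0 = 0
~p1 = ~1/4 = 0
p2 ∨ p1 = 0 ∨ 1/4 = 1/4
~p1 ∨ (p2 ∨ p1) = 0 ∨ 1/4 = 1/4
((p2 → p1) → ~p1) ∨ (~p1 ∨ (p2 ∨ p1)) = 0 ∨ 1/4 = 1/4
p1 → p2 = 1/4 → 0 = 0
p1 ∨ (p1 → p2) = 1/4 ∨ 0 = 1/4
~(p1 ∨ (p1 → p2)) = ~1/4 = 0
(((p2 → p1) → ~p1) ∨ (~p1 ∨ (p2 ∨ p1))) ∨ ~(p1 ∨ (p1 → p2)) = 1/4 ∨ 0 = 1/4
No assignment yields a value below 1/4, so this is the minimum.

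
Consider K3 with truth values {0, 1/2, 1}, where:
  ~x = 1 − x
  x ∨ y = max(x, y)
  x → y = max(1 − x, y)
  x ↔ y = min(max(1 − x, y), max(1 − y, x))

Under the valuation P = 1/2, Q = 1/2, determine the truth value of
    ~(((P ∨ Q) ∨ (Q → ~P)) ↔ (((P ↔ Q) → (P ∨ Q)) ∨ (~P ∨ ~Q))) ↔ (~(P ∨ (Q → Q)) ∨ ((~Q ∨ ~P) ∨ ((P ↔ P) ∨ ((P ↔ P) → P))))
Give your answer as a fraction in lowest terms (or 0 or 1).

1/2

P ∨ Q = 1/2 ∨ 1/2 = 1/2
~P = ~1/2 = 1/2
Q → ~P = 1/2 → 1/2 = 1/2
(P ∨ Q) ∨ (Q → ~P) = 1/2 ∨ 1/2 = 1/2
P ↔ Q = 1/2 ↔ 1/2 = 1/2
P ∨ Q = 1/2 ∨ 1/2 = 1/2
(P ↔ Q) → (P ∨ Q) = 1/2 → 1/2 = 1/2
~P = ~1/2 = 1/2
~Q = ~1/2 = 1/2
~P ∨ ~Q = 1/2 ∨ 1/2 = 1/2
((P ↔ Q) → (P ∨ Q)) ∨ (~P ∨ ~Q) = 1/2 ∨ 1/2 = 1/2
((P ∨ Q) ∨ (Q → ~P)) ↔ (((P ↔ Q) → (P ∨ Q)) ∨ (~P ∨ ~Q)) = 1/2 ↔ 1/2 = 1/2
~(((P ∨ Q) ∨ (Q → ~P)) ↔ (((P ↔ Q) → (P ∨ Q)) ∨ (~P ∨ ~Q))) = ~1/2 = 1/2
Q → Q = 1/2 → 1/2 = 1/2
P ∨ (Q → Q) = 1/2 ∨ 1/2 = 1/2
~(P ∨ (Q → Q)) = ~1/2 = 1/2
~Q = ~1/2 = 1/2
~P = ~1/2 = 1/2
~Q ∨ ~P = 1/2 ∨ 1/2 = 1/2
P ↔ P = 1/2 ↔ 1/2 = 1/2
P ↔ P = 1/2 ↔ 1/2 = 1/2
(P ↔ P) → P = 1/2 → 1/2 = 1/2
(P ↔ P) ∨ ((P ↔ P) → P) = 1/2 ∨ 1/2 = 1/2
(~Q ∨ ~P) ∨ ((P ↔ P) ∨ ((P ↔ P) → P)) = 1/2 ∨ 1/2 = 1/2
~(P ∨ (Q → Q)) ∨ ((~Q ∨ ~P) ∨ ((P ↔ P) ∨ ((P ↔ P) → P))) = 1/2 ∨ 1/2 = 1/2
~(((P ∨ Q) ∨ (Q → ~P)) ↔ (((P ↔ Q) → (P ∨ Q)) ∨ (~P ∨ ~Q))) ↔ (~(P ∨ (Q → Q)) ∨ ((~Q ∨ ~P) ∨ ((P ↔ P) ∨ ((P ↔ P) → P)))) = 1/2 ↔ 1/2 = 1/2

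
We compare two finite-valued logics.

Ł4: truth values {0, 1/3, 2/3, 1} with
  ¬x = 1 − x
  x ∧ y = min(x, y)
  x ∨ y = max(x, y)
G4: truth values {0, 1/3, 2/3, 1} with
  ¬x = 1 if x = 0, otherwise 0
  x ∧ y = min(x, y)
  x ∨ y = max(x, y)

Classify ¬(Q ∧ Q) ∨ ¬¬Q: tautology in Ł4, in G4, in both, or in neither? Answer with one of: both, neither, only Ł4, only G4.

only G4

In Ł4: at Q = 1/3 the value is 2/3 — not a tautology.
In G4: every assignment gives 1 — tautology.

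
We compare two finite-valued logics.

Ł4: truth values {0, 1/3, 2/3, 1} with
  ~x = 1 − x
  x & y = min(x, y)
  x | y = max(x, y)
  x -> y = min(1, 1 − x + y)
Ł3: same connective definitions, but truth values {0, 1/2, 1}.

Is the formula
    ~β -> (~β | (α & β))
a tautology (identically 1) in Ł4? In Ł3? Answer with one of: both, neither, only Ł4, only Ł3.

both

In Ł4: every assignment gives 1 — tautology.
In Ł3: every assignment gives 1 — tautology.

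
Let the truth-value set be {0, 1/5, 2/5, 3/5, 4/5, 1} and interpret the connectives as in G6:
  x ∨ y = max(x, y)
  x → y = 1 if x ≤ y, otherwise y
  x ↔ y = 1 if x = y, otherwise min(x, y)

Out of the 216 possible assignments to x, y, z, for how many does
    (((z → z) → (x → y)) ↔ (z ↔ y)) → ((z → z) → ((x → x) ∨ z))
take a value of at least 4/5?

value 1: 216 assignments (counts)
So 216 of the 216 assignments meet the threshold.

216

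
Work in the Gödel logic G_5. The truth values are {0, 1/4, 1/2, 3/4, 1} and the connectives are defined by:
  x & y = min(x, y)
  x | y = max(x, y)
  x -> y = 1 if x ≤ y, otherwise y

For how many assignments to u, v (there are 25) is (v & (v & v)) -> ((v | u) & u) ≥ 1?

value 1: 15 assignments (counts)
value 3/4: 1 assignment
value 1/2: 2 assignments
value 1/4: 3 assignments
value 0: 4 assignments
So 15 of the 25 assignments meet the threshold.

15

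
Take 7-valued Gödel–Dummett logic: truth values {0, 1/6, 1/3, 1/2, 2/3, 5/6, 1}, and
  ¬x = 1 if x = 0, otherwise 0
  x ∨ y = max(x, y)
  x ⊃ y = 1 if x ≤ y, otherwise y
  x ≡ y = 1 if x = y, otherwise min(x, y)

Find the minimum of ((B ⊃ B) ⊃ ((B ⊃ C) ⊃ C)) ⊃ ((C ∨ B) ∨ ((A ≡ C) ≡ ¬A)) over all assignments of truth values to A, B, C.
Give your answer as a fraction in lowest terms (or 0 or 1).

1/3

Take A = 0, B = 1/3, C = 1/6:
B ⊃ B = 1/3 ⊃ 1/3 = 1
B ⊃ C = 1/3 ⊃ 1/6 = 1/6
(B ⊃ C) ⊃ C = 1/6 ⊃ 1/6 = 1
(B ⊃ B) ⊃ ((B ⊃ C) ⊃ C) = 1 ⊃ 1 = 1
C ∨ B = 1/6 ∨ 1/3 = 1/3
A ≡ C = 0 ≡ 1/6 = 0
¬A = ¬0 = 1
(A ≡ C) ≡ ¬A = 0 ≡ 1 = 0
(C ∨ B) ∨ ((A ≡ C) ≡ ¬A) = 1/3 ∨ 0 = 1/3
((B ⊃ B) ⊃ ((B ⊃ C) ⊃ C)) ⊃ ((C ∨ B) ∨ ((A ≡ C) ≡ ¬A)) = 1 ⊃ 1/3 = 1/3
No assignment yields a value below 1/3, so this is the minimum.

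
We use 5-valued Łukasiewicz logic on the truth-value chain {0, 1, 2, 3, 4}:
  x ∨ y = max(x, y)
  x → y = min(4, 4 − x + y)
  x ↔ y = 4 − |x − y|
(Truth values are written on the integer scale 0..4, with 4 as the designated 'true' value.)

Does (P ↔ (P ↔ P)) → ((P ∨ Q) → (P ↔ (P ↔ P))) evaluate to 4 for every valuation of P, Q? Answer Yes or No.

Yes

At P = 3, Q = 3, for instance:
P ↔ P = 3 ↔ 3 = 4
P ↔ (P ↔ P) = 3 ↔ 4 = 3
P ∨ Q = 3 ∨ 3 = 3
(P ∨ Q) → (P ↔ (P ↔ P)) = 3 → 3 = 4
(P ↔ (P ↔ P)) → ((P ∨ Q) → (P ↔ (P ↔ P))) = 3 → 4 = 4
and checking the remaining 24 assignments likewise gives ≥ 4 in every case.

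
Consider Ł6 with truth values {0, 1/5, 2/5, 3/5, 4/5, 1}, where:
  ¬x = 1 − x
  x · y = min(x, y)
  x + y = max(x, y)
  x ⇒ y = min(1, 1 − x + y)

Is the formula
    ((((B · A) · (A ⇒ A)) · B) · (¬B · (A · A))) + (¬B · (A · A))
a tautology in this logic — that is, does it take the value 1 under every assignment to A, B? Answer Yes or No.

Counterexample: take A = 0, B = 0.
B · A = 0 · 0 = 0
A ⇒ A = 0 ⇒ 0 = 1
(B · A) · (A ⇒ A) = 0 · 1 = 0
((B · A) · (A ⇒ A)) · B = 0 · 0 = 0
¬B = ¬0 = 1
A · A = 0 · 0 = 0
¬B · (A · A) = 1 · 0 = 0
(((B · A) · (A ⇒ A)) · B) · (¬B · (A · A)) = 0 · 0 = 0
((((B · A) · (A ⇒ A)) · B) · (¬B · (A · A))) + (¬B · (A · A)) = 0 + 0 = 0
This gives 0 ≠ 1.

No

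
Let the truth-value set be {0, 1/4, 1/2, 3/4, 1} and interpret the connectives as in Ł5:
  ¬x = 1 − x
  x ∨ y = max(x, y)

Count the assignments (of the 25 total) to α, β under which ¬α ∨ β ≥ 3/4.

16

value 1: 9 assignments (counts)
value 3/4: 7 assignments (counts)
value 1/2: 5 assignments
value 1/4: 3 assignments
value 0: 1 assignment
So 16 of the 25 assignments meet the threshold.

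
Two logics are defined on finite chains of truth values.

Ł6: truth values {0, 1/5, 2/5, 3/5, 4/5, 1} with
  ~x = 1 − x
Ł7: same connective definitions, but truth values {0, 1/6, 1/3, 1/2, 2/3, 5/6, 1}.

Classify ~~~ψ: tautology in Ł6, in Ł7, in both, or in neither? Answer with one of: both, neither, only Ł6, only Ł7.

In Ł6: at ψ = 1/5 the value is 4/5 — not a tautology.
In Ł7: at ψ = 1/6 the value is 5/6 — not a tautology.

neither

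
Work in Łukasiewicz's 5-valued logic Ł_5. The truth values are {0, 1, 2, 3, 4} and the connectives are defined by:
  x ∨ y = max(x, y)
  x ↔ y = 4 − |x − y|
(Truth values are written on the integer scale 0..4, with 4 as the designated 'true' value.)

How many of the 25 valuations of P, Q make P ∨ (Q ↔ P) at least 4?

value 4: 9 assignments (counts)
value 3: 9 assignments
value 2: 4 assignments
value 1: 2 assignments
value 0: 1 assignment
So 9 of the 25 assignments meet the threshold.

9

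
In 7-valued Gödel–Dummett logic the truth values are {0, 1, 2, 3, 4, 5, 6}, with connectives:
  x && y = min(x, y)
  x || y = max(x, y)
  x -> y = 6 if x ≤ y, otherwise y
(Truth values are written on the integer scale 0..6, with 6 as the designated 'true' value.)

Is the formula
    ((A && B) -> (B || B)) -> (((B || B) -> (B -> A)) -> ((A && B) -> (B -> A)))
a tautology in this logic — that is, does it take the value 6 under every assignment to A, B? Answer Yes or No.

At A = 4, B = 3, for instance:
A && B = 4 && 3 = 3
B || B = 3 || 3 = 3
(A && B) -> (B || B) = 3 -> 3 = 6
B -> A = 3 -> 4 = 6
(B || B) -> (B -> A) = 3 -> 6 = 6
(A && B) -> (B -> A) = 3 -> 6 = 6
((B || B) -> (B -> A)) -> ((A && B) -> (B -> A)) = 6 -> 6 = 6
((A && B) -> (B || B)) -> (((B || B) -> (B -> A)) -> ((A && B) -> (B -> A))) = 6 -> 6 = 6
and checking the remaining 48 assignments likewise gives ≥ 6 in every case.

Yes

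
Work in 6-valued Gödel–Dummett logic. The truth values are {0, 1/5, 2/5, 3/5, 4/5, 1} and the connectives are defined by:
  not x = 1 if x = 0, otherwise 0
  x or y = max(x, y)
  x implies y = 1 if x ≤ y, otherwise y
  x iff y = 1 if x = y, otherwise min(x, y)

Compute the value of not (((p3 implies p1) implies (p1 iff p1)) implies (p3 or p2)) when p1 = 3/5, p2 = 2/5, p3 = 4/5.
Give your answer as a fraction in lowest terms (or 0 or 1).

p3 implies p1 = 4/5 implies 3/5 = 3/5
p1 iff p1 = 3/5 iff 3/5 = 1
(p3 implies p1) implies (p1 iff p1) = 3/5 implies 1 = 1
p3 or p2 = 4/5 or 2/5 = 4/5
((p3 implies p1) implies (p1 iff p1)) implies (p3 or p2) = 1 implies 4/5 = 4/5
not (((p3 implies p1) implies (p1 iff p1)) implies (p3 or p2)) = not 4/5 = 0

0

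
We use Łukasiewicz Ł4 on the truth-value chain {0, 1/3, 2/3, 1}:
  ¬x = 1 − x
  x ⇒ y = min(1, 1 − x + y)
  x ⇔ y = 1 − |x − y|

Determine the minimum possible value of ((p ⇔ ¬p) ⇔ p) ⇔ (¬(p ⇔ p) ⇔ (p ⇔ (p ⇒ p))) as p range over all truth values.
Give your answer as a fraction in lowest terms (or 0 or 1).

1/3

Take p = 2/3:
¬p = ¬2/3 = 1/3
p ⇔ ¬p = 2/3 ⇔ 1/3 = 2/3
(p ⇔ ¬p) ⇔ p = 2/3 ⇔ 2/3 = 1
p ⇔ p = 2/3 ⇔ 2/3 = 1
¬(p ⇔ p) = ¬1 = 0
p ⇒ p = 2/3 ⇒ 2/3 = 1
p ⇔ (p ⇒ p) = 2/3 ⇔ 1 = 2/3
¬(p ⇔ p) ⇔ (p ⇔ (p ⇒ p)) = 0 ⇔ 2/3 = 1/3
((p ⇔ ¬p) ⇔ p) ⇔ (¬(p ⇔ p) ⇔ (p ⇔ (p ⇒ p))) = 1 ⇔ 1/3 = 1/3
No assignment yields a value below 1/3, so this is the minimum.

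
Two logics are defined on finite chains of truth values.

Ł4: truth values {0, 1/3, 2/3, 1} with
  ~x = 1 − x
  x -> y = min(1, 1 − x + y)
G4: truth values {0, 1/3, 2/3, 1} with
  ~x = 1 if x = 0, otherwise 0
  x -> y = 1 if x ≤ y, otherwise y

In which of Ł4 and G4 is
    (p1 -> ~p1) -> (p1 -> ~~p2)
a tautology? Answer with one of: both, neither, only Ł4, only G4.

only G4

In Ł4: at p1 = 1/3, p2 = 0 the value is 2/3 — not a tautology.
In G4: every assignment gives 1 — tautology.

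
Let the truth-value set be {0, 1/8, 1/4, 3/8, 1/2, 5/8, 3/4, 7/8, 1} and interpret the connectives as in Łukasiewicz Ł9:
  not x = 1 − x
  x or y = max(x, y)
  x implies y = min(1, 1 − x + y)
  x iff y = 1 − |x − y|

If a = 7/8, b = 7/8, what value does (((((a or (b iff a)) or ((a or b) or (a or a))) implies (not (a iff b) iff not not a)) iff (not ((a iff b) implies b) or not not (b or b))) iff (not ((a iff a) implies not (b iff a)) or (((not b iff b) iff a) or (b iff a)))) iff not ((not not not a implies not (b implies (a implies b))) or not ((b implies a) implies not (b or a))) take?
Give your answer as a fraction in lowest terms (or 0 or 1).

7/8

b iff a = 7/8 iff 7/8 = 1
a or (b iff a) = 7/8 or 1 = 1
a or b = 7/8 or 7/8 = 7/8
a or a = 7/8 or 7/8 = 7/8
(a or b) or (a or a) = 7/8 or 7/8 = 7/8
(a or (b iff a)) or ((a or b) or (a or a)) = 1 or 7/8 = 1
a iff b = 7/8 iff 7/8 = 1
not (a iff b) = not 1 = 0
not a = not 7/8 = 1/8
not not a = not 1/8 = 7/8
not (a iff b) iff not not a = 0 iff 7/8 = 1/8
((a or (b iff a)) or ((a or b) or (a or a))) implies (not (a iff b) iff not not a) = 1 implies 1/8 = 1/8
a iff b = 7/8 iff 7/8 = 1
(a iff b) implies b = 1 implies 7/8 = 7/8
not ((a iff b) implies b) = not 7/8 = 1/8
b or b = 7/8 or 7/8 = 7/8
not (b or b) = not 7/8 = 1/8
not not (b or b) = not 1/8 = 7/8
not ((a iff b) implies b) or not not (b or b) = 1/8 or 7/8 = 7/8
(((a or (b iff a)) or ((a or b) or (a or a))) implies (not (a iff b) iff not not a)) iff (not ((a iff b) implies b) or not not (b or b)) = 1/8 iff 7/8 = 1/4
a iff a = 7/8 iff 7/8 = 1
b iff a = 7/8 iff 7/8 = 1
not (b iff a) = not 1 = 0
(a iff a) implies not (b iff a) = 1 implies 0 = 0
not ((a iff a) implies not (b iff a)) = not 0 = 1
not b = not 7/8 = 1/8
not b iff b = 1/8 iff 7/8 = 1/4
(not b iff b) iff a = 1/4 iff 7/8 = 3/8
b iff a = 7/8 iff 7/8 = 1
((not b iff b) iff a) or (b iff a) = 3/8 or 1 = 1
not ((a iff a) implies not (b iff a)) or (((not b iff b) iff a) or (b iff a)) = 1 or 1 = 1
((((a or (b iff a)) or ((a or b) or (a or a))) implies (not (a iff b) iff not not a)) iff (not ((a iff b) implies b) or not not (b or b))) iff (not ((a iff a) implies not (b iff a)) or (((not b iff b) iff a) or (b iff a))) = 1/4 iff 1 = 1/4
not a = not 7/8 = 1/8
not not a = not 1/8 = 7/8
not not not a = not 7/8 = 1/8
a implies b = 7/8 implies 7/8 = 1
b implies (a implies b) = 7/8 implies 1 = 1
not (b implies (a implies b)) = not 1 = 0
not not not a implies not (b implies (a implies b)) = 1/8 implies 0 = 7/8
b implies a = 7/8 implies 7/8 = 1
b or a = 7/8 or 7/8 = 7/8
not (b or a) = not 7/8 = 1/8
(b implies a) implies not (b or a) = 1 implies 1/8 = 1/8
not ((b implies a) implies not (b or a)) = not 1/8 = 7/8
(not not not a implies not (b implies (a implies b))) or not ((b implies a) implies not (b or a)) = 7/8 or 7/8 = 7/8
not ((not not not a implies not (b implies (a implies b))) or not ((b implies a) implies not (b or a))) = not 7/8 = 1/8
(((((a or (b iff a)) or ((a or b) or (a or a))) implies (not (a iff b) iff not not a)) iff (not ((a iff b) implies b) or not not (b or b))) iff (not ((a iff a) implies not (b iff a)) or (((not b iff b) iff a) or (b iff a)))) iff not ((not not not a implies not (b implies (a implies b))) or not ((b implies a) implies not (b or a))) = 1/4 iff 1/8 = 7/8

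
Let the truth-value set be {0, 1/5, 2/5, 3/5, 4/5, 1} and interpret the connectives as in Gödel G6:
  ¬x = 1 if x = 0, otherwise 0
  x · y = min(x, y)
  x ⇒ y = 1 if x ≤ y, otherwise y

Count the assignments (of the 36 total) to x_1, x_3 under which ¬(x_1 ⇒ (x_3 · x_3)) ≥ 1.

5

value 1: 5 assignments (counts)
value 0: 31 assignments
So 5 of the 36 assignments meet the threshold.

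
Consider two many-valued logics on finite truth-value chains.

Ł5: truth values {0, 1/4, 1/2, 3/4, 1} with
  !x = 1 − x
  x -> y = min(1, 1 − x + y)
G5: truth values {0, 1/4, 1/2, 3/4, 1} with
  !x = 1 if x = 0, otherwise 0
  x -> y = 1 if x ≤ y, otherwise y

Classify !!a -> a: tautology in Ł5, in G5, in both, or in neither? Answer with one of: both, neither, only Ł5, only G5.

In Ł5: every assignment gives 1 — tautology.
In G5: at a = 1/4 the value is 1/4 — not a tautology.

only Ł5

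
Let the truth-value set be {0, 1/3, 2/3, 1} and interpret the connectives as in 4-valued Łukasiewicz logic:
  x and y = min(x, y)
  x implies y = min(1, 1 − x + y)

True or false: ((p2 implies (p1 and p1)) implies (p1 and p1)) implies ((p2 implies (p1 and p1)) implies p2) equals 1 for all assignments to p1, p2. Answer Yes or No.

Counterexample: take p1 = 1/3, p2 = 0.
p1 and p1 = 1/3 and 1/3 = 1/3
p2 implies (p1 and p1) = 0 implies 1/3 = 1
p1 and p1 = 1/3 and 1/3 = 1/3
(p2 implies (p1 and p1)) implies (p1 and p1) = 1 implies 1/3 = 1/3
p1 and p1 = 1/3 and 1/3 = 1/3
p2 implies (p1 and p1) = 0 implies 1/3 = 1
(p2 implies (p1 and p1)) implies p2 = 1 implies 0 = 0
((p2 implies (p1 and p1)) implies (p1 and p1)) implies ((p2 implies (p1 and p1)) implies p2) = 1/3 implies 0 = 2/3
This gives 2/3 ≠ 1.

No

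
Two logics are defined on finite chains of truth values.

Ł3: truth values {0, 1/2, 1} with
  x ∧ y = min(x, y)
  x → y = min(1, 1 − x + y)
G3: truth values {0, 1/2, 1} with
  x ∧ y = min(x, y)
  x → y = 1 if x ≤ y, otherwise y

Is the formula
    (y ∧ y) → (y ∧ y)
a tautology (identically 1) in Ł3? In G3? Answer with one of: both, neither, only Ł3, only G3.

In Ł3: every assignment gives 1 — tautology.
In G3: every assignment gives 1 — tautology.

both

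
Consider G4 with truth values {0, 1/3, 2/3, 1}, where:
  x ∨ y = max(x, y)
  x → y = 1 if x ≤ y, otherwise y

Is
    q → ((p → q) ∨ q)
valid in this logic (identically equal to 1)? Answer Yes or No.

Yes

p = 0, q = 0 ↦ 1
p = 0, q = 1/3 ↦ 1
p = 0, q = 2/3 ↦ 1
p = 0, q = 1 ↦ 1
p = 1/3, q = 0 ↦ 1
p = 1/3, q = 1/3 ↦ 1
p = 1/3, q = 2/3 ↦ 1
p = 1/3, q = 1 ↦ 1
p = 2/3, q = 0 ↦ 1
p = 2/3, q = 1/3 ↦ 1
p = 2/3, q = 2/3 ↦ 1
p = 2/3, q = 1 ↦ 1
p = 1, q = 0 ↦ 1
p = 1, q = 1/3 ↦ 1
p = 1, q = 2/3 ↦ 1
p = 1, q = 1 ↦ 1
Every assignment gives a value ≥ 1.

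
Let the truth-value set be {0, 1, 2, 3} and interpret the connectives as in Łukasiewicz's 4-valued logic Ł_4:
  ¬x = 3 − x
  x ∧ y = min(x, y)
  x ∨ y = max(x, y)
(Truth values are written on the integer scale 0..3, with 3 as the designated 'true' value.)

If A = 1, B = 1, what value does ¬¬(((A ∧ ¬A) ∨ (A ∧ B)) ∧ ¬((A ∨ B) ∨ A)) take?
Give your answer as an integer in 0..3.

1

¬A = ¬1 = 2
A ∧ ¬A = 1 ∧ 2 = 1
A ∧ B = 1 ∧ 1 = 1
(A ∧ ¬A) ∨ (A ∧ B) = 1 ∨ 1 = 1
A ∨ B = 1 ∨ 1 = 1
(A ∨ B) ∨ A = 1 ∨ 1 = 1
¬((A ∨ B) ∨ A) = ¬1 = 2
((A ∧ ¬A) ∨ (A ∧ B)) ∧ ¬((A ∨ B) ∨ A) = 1 ∧ 2 = 1
¬(((A ∧ ¬A) ∨ (A ∧ B)) ∧ ¬((A ∨ B) ∨ A)) = ¬1 = 2
¬¬(((A ∧ ¬A) ∨ (A ∧ B)) ∧ ¬((A ∨ B) ∨ A)) = ¬2 = 1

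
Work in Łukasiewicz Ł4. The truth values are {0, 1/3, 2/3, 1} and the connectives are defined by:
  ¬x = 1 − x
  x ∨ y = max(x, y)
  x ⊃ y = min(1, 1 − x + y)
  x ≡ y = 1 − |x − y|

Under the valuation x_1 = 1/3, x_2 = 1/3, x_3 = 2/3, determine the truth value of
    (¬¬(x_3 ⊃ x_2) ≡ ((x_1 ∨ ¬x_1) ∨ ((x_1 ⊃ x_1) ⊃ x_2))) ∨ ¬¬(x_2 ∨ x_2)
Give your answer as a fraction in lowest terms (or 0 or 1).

x_3 ⊃ x_2 = 2/3 ⊃ 1/3 = 2/3
¬(x_3 ⊃ x_2) = ¬2/3 = 1/3
¬¬(x_3 ⊃ x_2) = ¬1/3 = 2/3
¬x_1 = ¬1/3 = 2/3
x_1 ∨ ¬x_1 = 1/3 ∨ 2/3 = 2/3
x_1 ⊃ x_1 = 1/3 ⊃ 1/3 = 1
(x_1 ⊃ x_1) ⊃ x_2 = 1 ⊃ 1/3 = 1/3
(x_1 ∨ ¬x_1) ∨ ((x_1 ⊃ x_1) ⊃ x_2) = 2/3 ∨ 1/3 = 2/3
¬¬(x_3 ⊃ x_2) ≡ ((x_1 ∨ ¬x_1) ∨ ((x_1 ⊃ x_1) ⊃ x_2)) = 2/3 ≡ 2/3 = 1
x_2 ∨ x_2 = 1/3 ∨ 1/3 = 1/3
¬(x_2 ∨ x_2) = ¬1/3 = 2/3
¬¬(x_2 ∨ x_2) = ¬2/3 = 1/3
(¬¬(x_3 ⊃ x_2) ≡ ((x_1 ∨ ¬x_1) ∨ ((x_1 ⊃ x_1) ⊃ x_2))) ∨ ¬¬(x_2 ∨ x_2) = 1 ∨ 1/3 = 1

1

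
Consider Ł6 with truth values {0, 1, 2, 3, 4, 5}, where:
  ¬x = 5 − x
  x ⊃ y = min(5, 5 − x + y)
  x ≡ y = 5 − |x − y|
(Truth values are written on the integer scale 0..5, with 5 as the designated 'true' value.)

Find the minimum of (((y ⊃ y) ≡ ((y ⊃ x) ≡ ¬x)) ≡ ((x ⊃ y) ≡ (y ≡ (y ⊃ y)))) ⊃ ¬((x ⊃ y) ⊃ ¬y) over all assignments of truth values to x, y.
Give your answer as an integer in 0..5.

Take x = 2, y = 0:
y ⊃ y = 0 ⊃ 0 = 5
y ⊃ x = 0 ⊃ 2 = 5
¬x = ¬2 = 3
(y ⊃ x) ≡ ¬x = 5 ≡ 3 = 3
(y ⊃ y) ≡ ((y ⊃ x) ≡ ¬x) = 5 ≡ 3 = 3
x ⊃ y = 2 ⊃ 0 = 3
y ⊃ y = 0 ⊃ 0 = 5
y ≡ (y ⊃ y) = 0 ≡ 5 = 0
(x ⊃ y) ≡ (y ≡ (y ⊃ y)) = 3 ≡ 0 = 2
((y ⊃ y) ≡ ((y ⊃ x) ≡ ¬x)) ≡ ((x ⊃ y) ≡ (y ≡ (y ⊃ y))) = 3 ≡ 2 = 4
x ⊃ y = 2 ⊃ 0 = 3
¬y = ¬0 = 5
(x ⊃ y) ⊃ ¬y = 3 ⊃ 5 = 5
¬((x ⊃ y) ⊃ ¬y) = ¬5 = 0
(((y ⊃ y) ≡ ((y ⊃ x) ≡ ¬x)) ≡ ((x ⊃ y) ≡ (y ≡ (y ⊃ y)))) ⊃ ¬((x ⊃ y) ⊃ ¬y) = 4 ⊃ 0 = 1
No assignment yields a value below 1, so this is the minimum.

1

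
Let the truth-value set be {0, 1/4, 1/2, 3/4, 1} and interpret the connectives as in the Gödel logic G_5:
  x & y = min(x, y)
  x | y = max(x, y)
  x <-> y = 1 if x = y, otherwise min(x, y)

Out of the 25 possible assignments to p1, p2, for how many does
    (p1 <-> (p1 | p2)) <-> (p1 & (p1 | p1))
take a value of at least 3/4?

value 1: 15 assignments (counts)
value 3/4: 4 assignments (counts)
value 1/2: 3 assignments
value 1/4: 2 assignments
value 0: 1 assignment
So 19 of the 25 assignments meet the threshold.

19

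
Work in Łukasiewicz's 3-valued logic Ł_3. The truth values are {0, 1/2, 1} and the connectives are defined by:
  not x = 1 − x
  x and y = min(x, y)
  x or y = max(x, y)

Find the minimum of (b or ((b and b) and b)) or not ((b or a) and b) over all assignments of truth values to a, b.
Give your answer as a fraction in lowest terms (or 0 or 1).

1/2

Take a = 0, b = 1/2:
b and b = 1/2 and 1/2 = 1/2
(b and b) and b = 1/2 and 1/2 = 1/2
b or ((b and b) and b) = 1/2 or 1/2 = 1/2
b or a = 1/2 or 0 = 1/2
(b or a) and b = 1/2 and 1/2 = 1/2
not ((b or a) and b) = not 1/2 = 1/2
(b or ((b and b) and b)) or not ((b or a) and b) = 1/2 or 1/2 = 1/2
No assignment yields a value below 1/2, so this is the minimum.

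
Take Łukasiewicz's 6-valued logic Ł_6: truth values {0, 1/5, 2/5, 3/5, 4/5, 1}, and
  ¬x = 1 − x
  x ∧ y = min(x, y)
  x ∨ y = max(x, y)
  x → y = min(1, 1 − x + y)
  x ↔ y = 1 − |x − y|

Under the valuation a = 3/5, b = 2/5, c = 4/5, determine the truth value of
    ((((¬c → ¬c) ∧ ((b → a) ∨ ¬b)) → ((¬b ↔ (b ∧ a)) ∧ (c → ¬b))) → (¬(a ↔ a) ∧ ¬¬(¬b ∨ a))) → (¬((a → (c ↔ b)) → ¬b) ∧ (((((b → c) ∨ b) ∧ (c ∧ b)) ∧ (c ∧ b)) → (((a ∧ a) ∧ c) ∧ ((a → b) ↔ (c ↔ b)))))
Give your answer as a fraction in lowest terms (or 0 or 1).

¬c = ¬4/5 = 1/5
¬c = ¬4/5 = 1/5
¬c → ¬c = 1/5 → 1/5 = 1
b → a = 2/5 → 3/5 = 1
¬b = ¬2/5 = 3/5
(b → a) ∨ ¬b = 1 ∨ 3/5 = 1
(¬c → ¬c) ∧ ((b → a) ∨ ¬b) = 1 ∧ 1 = 1
¬b = ¬2/5 = 3/5
b ∧ a = 2/5 ∧ 3/5 = 2/5
¬b ↔ (b ∧ a) = 3/5 ↔ 2/5 = 4/5
¬b = ¬2/5 = 3/5
c → ¬b = 4/5 → 3/5 = 4/5
(¬b ↔ (b ∧ a)) ∧ (c → ¬b) = 4/5 ∧ 4/5 = 4/5
((¬c → ¬c) ∧ ((b → a) ∨ ¬b)) → ((¬b ↔ (b ∧ a)) ∧ (c → ¬b)) = 1 → 4/5 = 4/5
a ↔ a = 3/5 ↔ 3/5 = 1
¬(a ↔ a) = ¬1 = 0
¬b = ¬2/5 = 3/5
¬b ∨ a = 3/5 ∨ 3/5 = 3/5
¬(¬b ∨ a) = ¬3/5 = 2/5
¬¬(¬b ∨ a) = ¬2/5 = 3/5
¬(a ↔ a) ∧ ¬¬(¬b ∨ a) = 0 ∧ 3/5 = 0
(((¬c → ¬c) ∧ ((b → a) ∨ ¬b)) → ((¬b ↔ (b ∧ a)) ∧ (c → ¬b))) → (¬(a ↔ a) ∧ ¬¬(¬b ∨ a)) = 4/5 → 0 = 1/5
c ↔ b = 4/5 ↔ 2/5 = 3/5
a → (c ↔ b) = 3/5 → 3/5 = 1
¬b = ¬2/5 = 3/5
(a → (c ↔ b)) → ¬b = 1 → 3/5 = 3/5
¬((a → (c ↔ b)) → ¬b) = ¬3/5 = 2/5
b → c = 2/5 → 4/5 = 1
(b → c) ∨ b = 1 ∨ 2/5 = 1
c ∧ b = 4/5 ∧ 2/5 = 2/5
((b → c) ∨ b) ∧ (c ∧ b) = 1 ∧ 2/5 = 2/5
c ∧ b = 4/5 ∧ 2/5 = 2/5
(((b → c) ∨ b) ∧ (c ∧ b)) ∧ (c ∧ b) = 2/5 ∧ 2/5 = 2/5
a ∧ a = 3/5 ∧ 3/5 = 3/5
(a ∧ a) ∧ c = 3/5 ∧ 4/5 = 3/5
a → b = 3/5 → 2/5 = 4/5
c ↔ b = 4/5 ↔ 2/5 = 3/5
(a → b) ↔ (c ↔ b) = 4/5 ↔ 3/5 = 4/5
((a ∧ a) ∧ c) ∧ ((a → b) ↔ (c ↔ b)) = 3/5 ∧ 4/5 = 3/5
((((b → c) ∨ b) ∧ (c ∧ b)) ∧ (c ∧ b)) → (((a ∧ a) ∧ c) ∧ ((a → b) ↔ (c ↔ b))) = 2/5 → 3/5 = 1
¬((a → (c ↔ b)) → ¬b) ∧ (((((b → c) ∨ b) ∧ (c ∧ b)) ∧ (c ∧ b)) → (((a ∧ a) ∧ c) ∧ ((a → b) ↔ (c ↔ b)))) = 2/5 ∧ 1 = 2/5
((((¬c → ¬c) ∧ ((b → a) ∨ ¬b)) → ((¬b ↔ (b ∧ a)) ∧ (c → ¬b))) → (¬(a ↔ a) ∧ ¬¬(¬b ∨ a))) → (¬((a → (c ↔ b)) → ¬b) ∧ (((((b → c) ∨ b) ∧ (c ∧ b)) ∧ (c ∧ b)) → (((a ∧ a) ∧ c) ∧ ((a → b) ↔ (c ↔ b))))) = 1/5 → 2/5 = 1

1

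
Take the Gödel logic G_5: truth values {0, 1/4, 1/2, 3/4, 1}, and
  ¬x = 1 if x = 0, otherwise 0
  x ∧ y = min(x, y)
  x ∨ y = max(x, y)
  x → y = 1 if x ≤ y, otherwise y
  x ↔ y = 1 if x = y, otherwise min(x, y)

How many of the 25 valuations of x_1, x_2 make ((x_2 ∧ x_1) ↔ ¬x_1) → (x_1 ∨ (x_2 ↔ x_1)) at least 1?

value 1: 22 assignments (counts)
value 3/4: 1 assignment
value 1/2: 1 assignment
value 1/4: 1 assignment
So 22 of the 25 assignments meet the threshold.

22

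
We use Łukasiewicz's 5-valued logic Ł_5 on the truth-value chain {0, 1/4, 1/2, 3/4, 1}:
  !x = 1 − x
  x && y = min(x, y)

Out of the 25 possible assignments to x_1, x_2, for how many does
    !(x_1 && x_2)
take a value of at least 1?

9

value 1: 9 assignments (counts)
value 3/4: 7 assignments
value 1/2: 5 assignments
value 1/4: 3 assignments
value 0: 1 assignment
So 9 of the 25 assignments meet the threshold.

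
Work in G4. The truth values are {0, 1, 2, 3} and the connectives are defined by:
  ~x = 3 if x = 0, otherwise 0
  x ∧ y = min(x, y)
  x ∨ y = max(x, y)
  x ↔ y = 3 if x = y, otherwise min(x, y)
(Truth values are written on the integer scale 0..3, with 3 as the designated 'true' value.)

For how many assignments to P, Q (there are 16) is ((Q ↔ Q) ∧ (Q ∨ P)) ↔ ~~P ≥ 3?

P = 0, Q = 0 ↦ 3  ≥
P = 0, Q = 1 ↦ 0  <
P = 0, Q = 2 ↦ 0  <
P = 0, Q = 3 ↦ 0  <
P = 1, Q = 0 ↦ 1  <
P = 1, Q = 1 ↦ 1  <
P = 1, Q = 2 ↦ 2  <
P = 1, Q = 3 ↦ 3  ≥
P = 2, Q = 0 ↦ 2  <
P = 2, Q = 1 ↦ 2  <
P = 2, Q = 2 ↦ 2  <
P = 2, Q = 3 ↦ 3  ≥
P = 3, Q = 0 ↦ 3  ≥
P = 3, Q = 1 ↦ 3  ≥
P = 3, Q = 2 ↦ 3  ≥
P = 3, Q = 3 ↦ 3  ≥
So 7 of the 16 assignments meet the threshold.

7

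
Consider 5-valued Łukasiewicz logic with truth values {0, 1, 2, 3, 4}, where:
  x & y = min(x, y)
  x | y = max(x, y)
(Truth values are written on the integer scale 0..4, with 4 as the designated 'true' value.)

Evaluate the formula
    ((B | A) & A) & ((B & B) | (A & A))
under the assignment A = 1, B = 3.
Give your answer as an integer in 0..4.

1

B | A = 3 | 1 = 3
(B | A) & A = 3 & 1 = 1
B & B = 3 & 3 = 3
A & A = 1 & 1 = 1
(B & B) | (A & A) = 3 | 1 = 3
((B | A) & A) & ((B & B) | (A & A)) = 1 & 3 = 1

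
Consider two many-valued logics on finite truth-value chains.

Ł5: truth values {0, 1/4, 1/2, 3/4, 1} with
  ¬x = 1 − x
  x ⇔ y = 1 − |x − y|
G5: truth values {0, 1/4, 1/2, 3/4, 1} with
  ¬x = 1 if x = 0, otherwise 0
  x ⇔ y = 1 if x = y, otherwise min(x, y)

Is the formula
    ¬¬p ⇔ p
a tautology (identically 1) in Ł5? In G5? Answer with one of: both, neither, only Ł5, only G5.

only Ł5

In Ł5: every assignment gives 1 — tautology.
In G5: at p = 1/4 the value is 1/4 — not a tautology.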